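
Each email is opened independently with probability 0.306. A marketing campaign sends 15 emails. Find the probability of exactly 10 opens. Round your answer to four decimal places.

X ~ Binomial(n=15, p=0.306).
P(X=10) = C(15,10) · p^10 · (1−p)^5
= 3003 · 7.198e-06 · 0.16099 = 0.003480

0.0035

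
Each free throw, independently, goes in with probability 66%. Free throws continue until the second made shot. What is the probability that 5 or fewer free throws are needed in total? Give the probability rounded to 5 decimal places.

Finishing within 5 free throws ⇔ at least 2 successes in the first 5. With X ~ Binomial(5, 0.66), P(Y ≤ 5) = 1 − P(X ≤ 1).
  k=0: C(5,0)·0.66^0·0.34^5 = 0.0045435
  k=1: C(5,1)·0.66^1·0.34^4 = 0.0440991
1 − 0.0486426 = 0.9513574

0.95136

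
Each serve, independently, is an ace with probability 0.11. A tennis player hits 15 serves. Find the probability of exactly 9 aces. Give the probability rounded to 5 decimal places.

0.00001

X ~ Binomial(n=15, p=0.11).
P(X=9) = C(15,9) · p^9 · (1−p)^6
= 5005 · 2.3579e-09 · 0.49698 = 0.0000059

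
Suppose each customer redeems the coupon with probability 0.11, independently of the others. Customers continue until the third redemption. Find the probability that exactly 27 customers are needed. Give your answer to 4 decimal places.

0.0264

Y = trial on which the third success occurs; negative binomial, r=3, p=0.11.
P(Y=27) = C(26,2) · p^3 · (1−p)^24
= 325 · 0.001331 · 0.061004 = 0.026389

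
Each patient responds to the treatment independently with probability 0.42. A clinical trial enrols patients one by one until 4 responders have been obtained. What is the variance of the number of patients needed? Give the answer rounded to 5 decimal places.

13.15193

Y = total patients until the fourth success; negative binomial with r=4, p=0.42.
Var(Y) = r(1−p)/p² = 4·0.58 / 0.42² = 13.1519274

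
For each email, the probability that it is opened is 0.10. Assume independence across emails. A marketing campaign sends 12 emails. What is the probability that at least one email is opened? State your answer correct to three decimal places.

0.718

P(at least one) = 1 − P(none) = 1 − (1 − 0.10)^12
= 1 − 0.28243 = 0.71757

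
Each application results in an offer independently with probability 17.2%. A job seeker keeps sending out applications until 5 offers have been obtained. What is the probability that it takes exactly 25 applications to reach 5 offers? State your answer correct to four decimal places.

Y = trial on which the fifth success occurs; negative binomial, r=5, p=0.172.
P(Y=25) = C(24,4) · p^5 · (1−p)^20
= 10626 · 0.00015054 · 0.022941 = 0.036696

0.0367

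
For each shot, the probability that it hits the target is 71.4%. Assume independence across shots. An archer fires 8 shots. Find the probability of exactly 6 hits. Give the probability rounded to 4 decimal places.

X ~ Binomial(n=8, p=0.714).
P(X=6) = C(8,6) · p^6 · (1−p)^2
= 28 · 0.13249 · 0.081796 = 0.303445

0.3034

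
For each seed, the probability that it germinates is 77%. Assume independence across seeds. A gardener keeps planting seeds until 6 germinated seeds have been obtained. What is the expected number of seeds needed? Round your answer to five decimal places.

7.79221

Y = total seeds until the sixth success; negative binomial with r=6, p=0.77.
E[Y] = r / p = 6 / 0.77 = 7.7922078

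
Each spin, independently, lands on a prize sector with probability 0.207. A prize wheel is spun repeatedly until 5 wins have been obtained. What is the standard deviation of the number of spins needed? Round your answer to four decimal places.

9.6195

Y = total spins until the fifth success; negative binomial with r=5, p=0.207.
SD(Y) = √[r(1−p)/p²] = √(92.534248) = 9.619472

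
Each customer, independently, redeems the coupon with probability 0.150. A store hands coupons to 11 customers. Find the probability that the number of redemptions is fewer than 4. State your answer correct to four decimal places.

X ~ Binomial(11, 0.15); P(X ≤ 3) = Σ C(11,k) p^k (1−p)^(11−k) over k:
  k=0: C(11,0)·0.15^0·0.85^11 = 0.167343
  k=1: C(11,1)·0.15^1·0.85^10 = 0.324843
  k=2: C(11,2)·0.15^2·0.85^9 = 0.286626
  k=3: C(11,3)·0.15^3·0.85^8 = 0.151743
Total = 0.930555

0.9306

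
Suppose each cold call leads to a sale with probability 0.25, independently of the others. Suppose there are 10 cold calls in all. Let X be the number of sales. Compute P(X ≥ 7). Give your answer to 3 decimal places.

0.004

X ~ Binomial(10, 0.25); P(X ≥ 7) = Σ C(10,k) p^k (1−p)^(10−k) over k:
  k=7: C(10,7)·0.25^7·0.75^3 = 0.00309
  k=8: C(10,8)·0.25^8·0.75^2 = 0.00039
  k=9: C(10,9)·0.25^9·0.75^1 = 0.00003
  k=10: C(10,10)·0.25^10·0.75^0 = 0.00000
Total = 0.00351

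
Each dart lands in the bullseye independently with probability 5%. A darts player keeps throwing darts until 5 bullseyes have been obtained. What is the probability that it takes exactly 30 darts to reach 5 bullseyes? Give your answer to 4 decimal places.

0.0021

Y = trial on which the fifth success occurs; negative binomial, r=5, p=0.05.
P(Y=30) = C(29,4) · p^5 · (1−p)^25
= 23751 · 3.125e-07 · 0.27739 = 0.002059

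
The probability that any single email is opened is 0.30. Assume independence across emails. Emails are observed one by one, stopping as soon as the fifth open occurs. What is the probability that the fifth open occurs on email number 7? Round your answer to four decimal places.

Y = trial on which the fifth success occurs; negative binomial, r=5, p=0.30.
P(Y=7) = C(6,4) · p^5 · (1−p)^2
= 15 · 0.00243 · 0.49 = 0.017861

0.0179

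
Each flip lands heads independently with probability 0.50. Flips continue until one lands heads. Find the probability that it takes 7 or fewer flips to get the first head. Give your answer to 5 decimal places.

0.99219

Y = number of flips to the first success; geometric, p = 0.50.
P(Y ≤ 7) = 1 − (1−p)^7 = 1 − 0.0078125 = 0.9921875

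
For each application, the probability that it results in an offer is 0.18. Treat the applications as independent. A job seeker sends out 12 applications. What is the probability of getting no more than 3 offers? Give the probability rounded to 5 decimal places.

0.84485

X ~ Binomial(12, 0.18); P(X ≤ 3) = Σ C(12,k) p^k (1−p)^(12−k) over k:
  k=0: C(12,0)·0.18^0·0.82^12 = 0.0924201
  k=1: C(12,1)·0.18^1·0.82^11 = 0.2434480
  k=2: C(12,2)·0.18^2·0.82^10 = 0.2939189
  k=3: C(12,3)·0.18^3·0.82^9 = 0.2150626
Total = 0.8448495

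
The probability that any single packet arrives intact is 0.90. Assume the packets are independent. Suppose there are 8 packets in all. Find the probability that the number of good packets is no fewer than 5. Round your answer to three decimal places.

0.995

X ~ Binomial(8, 0.90); P(X ≥ 5) = Σ C(8,k) p^k (1−p)^(8−k) over k:
  k=5: C(8,5)·0.90^5·0.10^3 = 0.03307
  k=6: C(8,6)·0.90^6·0.10^2 = 0.14880
  k=7: C(8,7)·0.90^7·0.10^1 = 0.38264
  k=8: C(8,8)·0.90^8·0.10^0 = 0.43047
Total = 0.99498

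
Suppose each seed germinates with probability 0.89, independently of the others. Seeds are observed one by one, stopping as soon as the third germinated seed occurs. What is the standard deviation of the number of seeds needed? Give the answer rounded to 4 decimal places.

Y = total seeds until the third success; negative binomial with r=3, p=0.89.
SD(Y) = √[r(1−p)/p²] = √(0.416614) = 0.645456

0.6455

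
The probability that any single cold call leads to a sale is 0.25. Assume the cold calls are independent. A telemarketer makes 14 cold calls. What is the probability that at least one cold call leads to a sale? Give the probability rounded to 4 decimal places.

P(at least one) = 1 − P(none) = 1 − (1 − 0.25)^14
= 1 − 0.017818 = 0.982182

0.9822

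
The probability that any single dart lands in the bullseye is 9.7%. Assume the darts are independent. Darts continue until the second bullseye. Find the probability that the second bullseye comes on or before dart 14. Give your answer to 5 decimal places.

Finishing within 14 darts ⇔ at least 2 successes in the first 14. With X ~ Binomial(14, 0.097), P(Y ≤ 14) = 1 − P(X ≤ 1).
  k=0: C(14,0)·0.097^0·0.903^14 = 0.2396782
  k=1: C(14,1)·0.097^1·0.903^13 = 0.3604463
1 − 0.6001244 = 0.3998756

0.39988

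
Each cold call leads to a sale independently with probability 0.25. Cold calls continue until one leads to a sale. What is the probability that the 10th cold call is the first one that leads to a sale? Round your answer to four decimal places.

Geometric (trials to first success), p = 0.25.
P(Y = 10) = (1−p)^9 · p = 0.075085 · 0.25 = 0.018771

0.0188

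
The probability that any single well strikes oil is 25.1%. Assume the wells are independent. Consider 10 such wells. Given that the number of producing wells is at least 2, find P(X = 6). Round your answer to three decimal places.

0.022

X ~ Binomial(10, 0.251). Want P(X=6 | X≥2) = P(X=6) / P(X≥2).
P(X=6) = C(10,6)·0.251^6·0.749^4 = 0.01653
P(X≥2) = 1 − 0.05557 − 0.18621 = 0.75822
Ratio = 0.01653 / 0.75822 = 0.02180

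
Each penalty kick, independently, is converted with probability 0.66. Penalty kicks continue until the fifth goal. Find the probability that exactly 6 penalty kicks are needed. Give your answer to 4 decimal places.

Y = trial on which the fifth success occurs; negative binomial, r=5, p=0.66.
P(Y=6) = C(5,4) · p^5 · (1−p)^1
= 5 · 0.12523 · 0.34 = 0.212897

0.2129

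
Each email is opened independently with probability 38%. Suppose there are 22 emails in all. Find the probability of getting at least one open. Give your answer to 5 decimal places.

P(at least one) = 1 − P(none) = 1 − (1 − 0.38)^22
= 1 − 0.0000271 = 0.9999729

0.99997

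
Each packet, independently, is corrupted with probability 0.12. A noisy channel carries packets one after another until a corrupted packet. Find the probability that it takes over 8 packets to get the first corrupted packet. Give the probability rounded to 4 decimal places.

0.3596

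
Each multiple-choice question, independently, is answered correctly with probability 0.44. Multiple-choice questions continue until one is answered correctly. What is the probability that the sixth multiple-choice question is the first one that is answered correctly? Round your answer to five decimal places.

Geometric (trials to first success), p = 0.44.
P(Y = 6) = (1−p)^5 · p = 0.055073 · 0.44 = 0.0242322

0.02423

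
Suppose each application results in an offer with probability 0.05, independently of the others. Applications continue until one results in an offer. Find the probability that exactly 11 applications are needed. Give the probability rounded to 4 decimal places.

0.0299

Geometric (trials to first success), p = 0.05.
P(Y = 11) = (1−p)^10 · p = 0.59874 · 0.05 = 0.029937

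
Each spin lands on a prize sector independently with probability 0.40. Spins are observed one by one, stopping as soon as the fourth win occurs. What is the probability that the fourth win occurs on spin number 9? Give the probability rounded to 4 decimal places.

0.1115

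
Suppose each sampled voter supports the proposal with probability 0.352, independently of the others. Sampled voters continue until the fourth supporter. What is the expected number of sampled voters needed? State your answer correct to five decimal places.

Y = total sampled voters until the fourth success; negative binomial with r=4, p=0.352.
E[Y] = r / p = 4 / 0.352 = 11.3636364

11.36364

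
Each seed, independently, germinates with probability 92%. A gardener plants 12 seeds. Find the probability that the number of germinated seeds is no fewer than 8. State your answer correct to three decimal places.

0.998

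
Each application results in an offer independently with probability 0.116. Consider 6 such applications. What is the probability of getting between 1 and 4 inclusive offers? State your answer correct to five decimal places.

0.52267

X ~ Binomial(6, 0.116); P(1 ≤ X ≤ 4) = Σ C(6,k) p^k (1−p)^(6−k) over k:
  k=1: C(6,1)·0.116^1·0.884^5 = 0.3757254
  k=2: C(6,2)·0.116^2·0.884^4 = 0.1232583
  k=3: C(6,3)·0.116^3·0.884^3 = 0.0215656
  k=4: C(6,4)·0.116^4·0.884^2 = 0.0021224
Total = 0.5226717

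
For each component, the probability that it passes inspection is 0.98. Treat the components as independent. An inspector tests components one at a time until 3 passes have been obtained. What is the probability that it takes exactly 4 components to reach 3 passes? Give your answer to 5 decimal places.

0.05647

Y = trial on which the third success occurs; negative binomial, r=3, p=0.98.
P(Y=4) = C(3,2) · p^3 · (1−p)^1
= 3 · 0.94119 · 0.02 = 0.0564715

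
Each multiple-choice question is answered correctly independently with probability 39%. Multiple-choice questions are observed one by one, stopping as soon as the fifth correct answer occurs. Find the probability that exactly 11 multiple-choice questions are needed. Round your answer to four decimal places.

0.0976

Y = trial on which the fifth success occurs; negative binomial, r=5, p=0.39.
P(Y=11) = C(10,4) · p^5 · (1−p)^6
= 210 · 0.0090224 · 0.05152 = 0.097616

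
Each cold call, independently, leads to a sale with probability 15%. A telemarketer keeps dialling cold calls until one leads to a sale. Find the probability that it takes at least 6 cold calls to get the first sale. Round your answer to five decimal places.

0.44371

Y = number of cold calls to the first success; geometric, p = 0.15.
P(Y > 5) = P(first 5 all fail) = (1−p)^5 = 0.4437053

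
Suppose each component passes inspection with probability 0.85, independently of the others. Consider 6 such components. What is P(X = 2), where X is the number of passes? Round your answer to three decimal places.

0.005

X ~ Binomial(n=6, p=0.85).
P(X=2) = C(6,2) · p^2 · (1−p)^4
= 15 · 0.7225 · 0.00050625 = 0.00549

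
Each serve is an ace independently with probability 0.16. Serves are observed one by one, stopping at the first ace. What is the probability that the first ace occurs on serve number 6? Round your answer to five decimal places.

Geometric (trials to first success), p = 0.16.
P(Y = 6) = (1−p)^5 · p = 0.41821 · 0.16 = 0.0669139

0.06691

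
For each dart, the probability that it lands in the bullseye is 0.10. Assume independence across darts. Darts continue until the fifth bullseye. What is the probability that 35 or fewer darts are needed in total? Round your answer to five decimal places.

Finishing within 35 darts ⇔ at least 5 successes in the first 35. With X ~ Binomial(35, 0.10), P(Y ≤ 35) = 1 − P(X ≤ 4).
  k=0: C(35,0)·0.10^0·0.90^35 = 0.0250316
  k=1: C(35,1)·0.10^1·0.90^34 = 0.0973449
  k=2: C(35,2)·0.10^2·0.90^33 = 0.1838738
  k=3: C(35,3)·0.10^3·0.90^32 = 0.2247346
  k=4: C(35,4)·0.10^4·0.90^31 = 0.1997641
1 − 0.7307490 = 0.2692510

0.26925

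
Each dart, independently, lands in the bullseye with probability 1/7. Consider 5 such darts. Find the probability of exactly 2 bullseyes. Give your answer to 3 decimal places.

0.129

X ~ Binomial(n=5, p=0.142857).
P(X=2) = C(5,2) · p^2 · (1−p)^3
= 10 · 0.020408 · 0.62974 = 0.12852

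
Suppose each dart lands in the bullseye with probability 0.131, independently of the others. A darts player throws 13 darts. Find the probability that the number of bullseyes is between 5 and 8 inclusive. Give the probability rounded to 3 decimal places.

0.020

X ~ Binomial(13, 0.131); P(5 ≤ X ≤ 8) = Σ C(13,k) p^k (1−p)^(13−k) over k:
  k=5: C(13,5)·0.131^5·0.869^8 = 0.01615
  k=6: C(13,6)·0.131^6·0.869^7 = 0.00325
  k=7: C(13,7)·0.131^7·0.869^6 = 0.00049
  k=8: C(13,8)·0.131^8·0.869^5 = 0.00006
Total = 0.01994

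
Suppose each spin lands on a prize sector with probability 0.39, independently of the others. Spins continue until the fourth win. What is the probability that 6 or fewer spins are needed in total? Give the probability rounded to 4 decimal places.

0.1657

Finishing within 6 spins ⇔ at least 4 successes in the first 6. With X ~ Binomial(6, 0.39), P(Y ≤ 6) = 1 − P(X ≤ 3).
  k=0: C(6,0)·0.39^0·0.61^6 = 0.051520
  k=1: C(6,1)·0.39^1·0.61^5 = 0.197636
  k=2: C(6,2)·0.39^2·0.61^4 = 0.315893
  k=3: C(6,3)·0.39^3·0.61^3 = 0.269286
1 − 0.834334 = 0.165666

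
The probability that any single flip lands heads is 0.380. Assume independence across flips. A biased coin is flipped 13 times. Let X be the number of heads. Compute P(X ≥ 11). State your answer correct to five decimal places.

0.00079

X ~ Binomial(13, 0.38); P(X ≥ 11) = Σ C(13,k) p^k (1−p)^(13−k) over k:
  k=11: C(13,11)·0.38^11·0.62^2 = 0.0007153
  k=12: C(13,12)·0.38^12·0.62^1 = 0.0000731
  k=13: C(13,13)·0.38^13·0.62^0 = 0.0000034
Total = 0.0007918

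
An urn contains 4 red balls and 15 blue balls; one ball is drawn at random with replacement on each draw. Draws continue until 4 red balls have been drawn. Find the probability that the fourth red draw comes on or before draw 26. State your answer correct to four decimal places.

Finishing within 26 draws ⇔ at least 4 successes in the first 26. With X ~ Binomial(26, 0.210526), P(Y ≤ 26) = 1 − P(X ≤ 3).
  k=0: C(26,0)·0.210526^0·0.789474^26 = 0.002142
  k=1: C(26,1)·0.210526^1·0.789474^25 = 0.014850
  k=2: C(26,2)·0.210526^2·0.789474^24 = 0.049499
  k=3: C(26,3)·0.210526^3·0.789474^23 = 0.105599
1 − 0.172090 = 0.827910

0.8279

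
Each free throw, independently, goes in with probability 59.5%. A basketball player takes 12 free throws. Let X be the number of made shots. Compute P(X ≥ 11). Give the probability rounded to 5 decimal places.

0.01805

X ~ Binomial(12, 0.595); P(X ≥ 11) = Σ C(12,k) p^k (1−p)^(12−k) over k:
  k=11: C(12,11)·0.595^11·0.405^1 = 0.0160814
  k=12: C(12,12)·0.595^12·0.405^0 = 0.0019688
Total = 0.0180502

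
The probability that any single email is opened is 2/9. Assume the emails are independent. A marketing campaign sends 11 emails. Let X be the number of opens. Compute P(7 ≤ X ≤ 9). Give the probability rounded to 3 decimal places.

X ~ Binomial(11, 0.222222); P(7 ≤ X ≤ 9) = Σ C(11,k) p^k (1−p)^(11−k) over k:
  k=7: C(11,7)·0.222222^7·0.777778^4 = 0.00323
  k=8: C(11,8)·0.222222^8·0.777778^3 = 0.00046
  k=9: C(11,9)·0.222222^9·0.777778^2 = 0.00004
Total = 0.00374

0.004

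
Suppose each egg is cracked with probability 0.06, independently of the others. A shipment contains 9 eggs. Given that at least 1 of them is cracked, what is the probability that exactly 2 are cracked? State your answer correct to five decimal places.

0.19682

X ~ Binomial(9, 0.06). Want P(X=2 | X≥1) = P(X=2) / P(X≥1).
P(X=2) = C(9,2)·0.06^2·0.94^7 = 0.0840427
P(X≥1) = 1 − 0.5729948 = 0.4270052
Ratio = 0.0840427 / 0.4270052 = 0.1968189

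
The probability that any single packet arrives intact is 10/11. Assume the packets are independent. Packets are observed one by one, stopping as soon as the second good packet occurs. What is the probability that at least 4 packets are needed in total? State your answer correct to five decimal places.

0.02329

Needing more than 3 packets ⇔ fewer than 2 successes in the first 3. With X ~ Binomial(3, 0.909091), P(Y > 3) = P(X ≤ 1).
  k=0: C(3,0)·0.909091^0·0.090909^3 = 0.0007513
  k=1: C(3,1)·0.909091^1·0.090909^2 = 0.0225394
P(X ≤ 1) = 0.0232908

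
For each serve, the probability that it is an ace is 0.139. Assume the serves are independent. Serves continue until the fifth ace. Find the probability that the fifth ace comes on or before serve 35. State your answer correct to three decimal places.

Finishing within 35 serves ⇔ at least 5 successes in the first 35. With X ~ Binomial(35, 0.139), P(Y ≤ 35) = 1 − P(X ≤ 4).
  k=0: C(35,0)·0.139^0·0.861^35 = 0.00531
  k=1: C(35,1)·0.139^1·0.861^34 = 0.03000
  k=2: C(35,2)·0.139^2·0.861^33 = 0.08235
  k=3: C(35,3)·0.139^3·0.861^32 = 0.14624
  k=4: C(35,4)·0.139^4·0.861^31 = 0.18887
1 − 0.45277 = 0.54723

0.547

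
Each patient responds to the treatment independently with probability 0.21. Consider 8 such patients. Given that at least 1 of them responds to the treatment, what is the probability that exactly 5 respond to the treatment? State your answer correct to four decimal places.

X ~ Binomial(8, 0.21). Want P(X=5 | X≥1) = P(X=5) / P(X≥1).
P(X=5) = C(8,5)·0.21^5·0.79^3 = 0.011276
P(X≥1) = 1 − 0.151711 = 0.848289
Ratio = 0.011276 / 0.848289 = 0.013293

0.0133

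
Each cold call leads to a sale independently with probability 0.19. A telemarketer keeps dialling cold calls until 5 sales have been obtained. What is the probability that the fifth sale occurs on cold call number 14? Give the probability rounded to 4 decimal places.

0.0266

Y = trial on which the fifth success occurs; negative binomial, r=5, p=0.19.
P(Y=14) = C(13,4) · p^5 · (1−p)^9
= 715 · 0.00024761 · 0.15009 = 0.026573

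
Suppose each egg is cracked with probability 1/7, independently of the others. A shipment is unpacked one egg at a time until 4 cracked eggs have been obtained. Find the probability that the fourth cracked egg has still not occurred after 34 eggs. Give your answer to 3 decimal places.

0.264

Needing more than 34 eggs ⇔ fewer than 4 successes in the first 34. With X ~ Binomial(34, 0.142857), P(Y > 34) = P(X ≤ 3).
  k=0: C(34,0)·0.142857^0·0.857143^34 = 0.00529
  k=1: C(34,1)·0.142857^1·0.857143^33 = 0.03000
  k=2: C(34,2)·0.142857^2·0.857143^32 = 0.08250
  k=3: C(34,3)·0.142857^3·0.857143^31 = 0.14667
P(X ≤ 3) = 0.26447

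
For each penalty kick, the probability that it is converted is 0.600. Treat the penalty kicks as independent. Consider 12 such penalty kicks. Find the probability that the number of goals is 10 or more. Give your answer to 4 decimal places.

0.0834

X ~ Binomial(12, 0.60); P(X ≥ 10) = Σ C(12,k) p^k (1−p)^(12−k) over k:
  k=10: C(12,10)·0.60^10·0.40^2 = 0.063852
  k=11: C(12,11)·0.60^11·0.40^1 = 0.017414
  k=12: C(12,12)·0.60^12·0.40^0 = 0.002177
Total = 0.083443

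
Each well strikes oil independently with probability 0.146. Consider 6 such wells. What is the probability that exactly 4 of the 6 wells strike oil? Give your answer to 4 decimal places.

0.0050

X ~ Binomial(n=6, p=0.146).
P(X=4) = C(6,4) · p^4 · (1−p)^2
= 15 · 0.00045437 · 0.72932 = 0.004971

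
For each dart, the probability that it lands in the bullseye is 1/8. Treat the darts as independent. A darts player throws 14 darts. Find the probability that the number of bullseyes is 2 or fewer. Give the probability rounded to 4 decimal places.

X ~ Binomial(14, 0.125); P(X ≤ 2) = Σ C(14,k) p^k (1−p)^(14−k) over k:
  k=0: C(14,0)·0.125^0·0.875^14 = 0.154210
  k=1: C(14,1)·0.125^1·0.875^13 = 0.308420
  k=2: C(14,2)·0.125^2·0.875^12 = 0.286390
Total = 0.749020

0.7490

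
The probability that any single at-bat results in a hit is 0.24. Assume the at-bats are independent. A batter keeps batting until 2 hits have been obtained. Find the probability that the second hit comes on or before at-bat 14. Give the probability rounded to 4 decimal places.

Finishing within 14 at-bats ⇔ at least 2 successes in the first 14. With X ~ Binomial(14, 0.24), P(Y ≤ 14) = 1 − P(X ≤ 1).
  k=0: C(14,0)·0.24^0·0.76^14 = 0.021448
  k=1: C(14,1)·0.24^1·0.76^13 = 0.094823
1 − 0.116272 = 0.883728

0.8837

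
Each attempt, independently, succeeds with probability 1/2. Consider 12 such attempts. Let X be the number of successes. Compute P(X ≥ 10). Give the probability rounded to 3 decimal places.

0.019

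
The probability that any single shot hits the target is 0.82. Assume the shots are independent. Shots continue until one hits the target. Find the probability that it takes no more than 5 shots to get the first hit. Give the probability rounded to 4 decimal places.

Y = number of shots to the first success; geometric, p = 0.82.
P(Y ≤ 5) = 1 − (1−p)^5 = 1 − 0.000189 = 0.999811

0.9998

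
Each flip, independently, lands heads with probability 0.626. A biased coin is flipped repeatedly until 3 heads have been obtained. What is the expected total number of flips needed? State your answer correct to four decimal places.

4.7923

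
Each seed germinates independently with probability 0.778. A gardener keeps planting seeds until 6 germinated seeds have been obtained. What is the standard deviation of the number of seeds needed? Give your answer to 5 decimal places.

Y = total seeds until the sixth success; negative binomial with r=6, p=0.778.
SD(Y) = √[r(1−p)/p²] = √(2.2006199) = 1.4834486

1.48345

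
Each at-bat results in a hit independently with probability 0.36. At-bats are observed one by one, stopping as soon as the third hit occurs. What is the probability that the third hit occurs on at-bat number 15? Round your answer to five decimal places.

0.02005

Y = trial on which the third success occurs; negative binomial, r=3, p=0.36.
P(Y=15) = C(14,2) · p^3 · (1−p)^12
= 91 · 0.046656 · 0.0047224 = 0.0200497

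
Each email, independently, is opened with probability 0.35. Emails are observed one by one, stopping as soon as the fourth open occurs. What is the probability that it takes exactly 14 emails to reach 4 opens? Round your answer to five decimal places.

Y = trial on which the fourth success occurs; negative binomial, r=4, p=0.35.
P(Y=14) = C(13,3) · p^4 · (1−p)^10
= 286 · 0.015006 · 0.013463 = 0.0577792

0.05778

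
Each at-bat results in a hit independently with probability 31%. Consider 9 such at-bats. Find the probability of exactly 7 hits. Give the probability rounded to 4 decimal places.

0.0047

X ~ Binomial(n=9, p=0.31).
P(X=7) = C(9,7) · p^7 · (1−p)^2
= 36 · 0.00027513 · 0.4761 = 0.004716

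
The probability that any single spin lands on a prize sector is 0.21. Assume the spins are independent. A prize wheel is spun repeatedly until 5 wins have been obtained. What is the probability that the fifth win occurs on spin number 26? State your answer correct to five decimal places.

Y = trial on which the fifth success occurs; negative binomial, r=5, p=0.21.
P(Y=26) = C(25,4) · p^5 · (1−p)^21
= 12650 · 0.00040841 · 0.0070822 = 0.0365895

0.03659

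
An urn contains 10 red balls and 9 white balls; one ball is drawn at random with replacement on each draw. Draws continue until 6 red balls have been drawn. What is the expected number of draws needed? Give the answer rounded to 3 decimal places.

11.400

Y = total draws until the sixth success; negative binomial with r=6, p=0.526316.
E[Y] = r / p = 6 / 0.526316 = 11.40000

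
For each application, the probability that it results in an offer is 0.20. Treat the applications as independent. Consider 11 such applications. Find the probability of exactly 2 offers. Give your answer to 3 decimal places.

X ~ Binomial(n=11, p=0.20).
P(X=2) = C(11,2) · p^2 · (1−p)^9
= 55 · 0.04 · 0.13422 = 0.29528

0.295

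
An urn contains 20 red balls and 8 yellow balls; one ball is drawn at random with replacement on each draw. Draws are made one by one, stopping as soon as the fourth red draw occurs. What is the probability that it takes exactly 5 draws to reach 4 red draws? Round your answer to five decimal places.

0.29750

Y = trial on which the fourth success occurs; negative binomial, r=4, p=0.714286.
P(Y=5) = C(4,3) · p^4 · (1−p)^1
= 4 · 0.26031 · 0.28571 = 0.2974951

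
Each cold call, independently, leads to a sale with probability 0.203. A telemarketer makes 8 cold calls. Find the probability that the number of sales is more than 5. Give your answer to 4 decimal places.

0.0013

X ~ Binomial(8, 0.203); P(X ≥ 6) = Σ C(8,k) p^k (1−p)^(8−k) over k:
  k=6: C(8,6)·0.203^6·0.797^2 = 0.001245
  k=7: C(8,7)·0.203^7·0.797^1 = 0.000091
  k=8: C(8,8)·0.203^8·0.797^0 = 0.000003
Total = 0.001338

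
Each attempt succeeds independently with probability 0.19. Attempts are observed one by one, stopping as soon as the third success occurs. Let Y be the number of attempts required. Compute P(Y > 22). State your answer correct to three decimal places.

Needing more than 22 attempts ⇔ fewer than 3 successes in the first 22. With X ~ Binomial(22, 0.19), P(Y > 22) = P(X ≤ 2).
  k=0: C(22,0)·0.19^0·0.81^22 = 0.00970
  k=1: C(22,1)·0.19^1·0.81^21 = 0.05005
  k=2: C(22,2)·0.19^2·0.81^20 = 0.12326
P(X ≤ 2) = 0.18300

0.183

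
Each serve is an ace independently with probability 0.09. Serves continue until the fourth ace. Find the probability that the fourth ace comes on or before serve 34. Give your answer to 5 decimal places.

0.36669

Finishing within 34 serves ⇔ at least 4 successes in the first 34. With X ~ Binomial(34, 0.09), P(Y ≤ 34) = 1 − P(X ≤ 3).
  k=0: C(34,0)·0.09^0·0.91^34 = 0.0404956
  k=1: C(34,1)·0.09^1·0.91^33 = 0.1361719
  k=2: C(34,2)·0.09^2·0.91^32 = 0.2222145
  k=3: C(34,3)·0.09^3·0.91^31 = 0.2344241
1 − 0.6333060 = 0.3666940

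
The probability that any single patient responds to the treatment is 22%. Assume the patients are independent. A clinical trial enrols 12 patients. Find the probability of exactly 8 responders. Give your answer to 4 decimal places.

X ~ Binomial(n=12, p=0.22).
P(X=8) = C(12,8) · p^8 · (1−p)^4
= 495 · 5.4876e-06 · 0.37015 = 0.001005

0.0010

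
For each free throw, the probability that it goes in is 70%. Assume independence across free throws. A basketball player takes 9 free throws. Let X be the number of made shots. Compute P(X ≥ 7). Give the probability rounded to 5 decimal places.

0.46283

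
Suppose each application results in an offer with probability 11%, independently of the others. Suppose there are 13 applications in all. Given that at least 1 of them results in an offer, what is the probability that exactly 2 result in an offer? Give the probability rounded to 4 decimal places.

0.3357

X ~ Binomial(13, 0.11). Want P(X=2 | X≥1) = P(X=2) / P(X≥1).
P(X=2) = C(13,2)·0.11^2·0.89^11 = 0.261921
P(X≥1) = 1 − 0.219821 = 0.780179
Ratio = 0.261921 / 0.780179 = 0.335719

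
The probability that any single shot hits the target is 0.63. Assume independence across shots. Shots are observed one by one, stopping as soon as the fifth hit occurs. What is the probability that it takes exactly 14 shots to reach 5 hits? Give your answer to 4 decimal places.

Y = trial on which the fifth success occurs; negative binomial, r=5, p=0.63.
P(Y=14) = C(13,4) · p^5 · (1−p)^9
= 715 · 0.099244 · 0.00012996 = 0.009222

0.0092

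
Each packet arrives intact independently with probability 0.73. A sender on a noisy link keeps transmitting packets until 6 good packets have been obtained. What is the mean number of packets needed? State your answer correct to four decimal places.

8.2192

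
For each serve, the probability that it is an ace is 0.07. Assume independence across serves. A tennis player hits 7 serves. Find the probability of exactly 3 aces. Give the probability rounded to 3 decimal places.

0.009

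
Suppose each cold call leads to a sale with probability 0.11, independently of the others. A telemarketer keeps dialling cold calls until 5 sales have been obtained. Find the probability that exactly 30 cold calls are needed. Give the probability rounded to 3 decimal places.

Y = trial on which the fifth success occurs; negative binomial, r=5, p=0.11.
P(Y=30) = C(29,4) · p^5 · (1−p)^25
= 23751 · 1.6105e-05 · 0.054294 = 0.02077

0.021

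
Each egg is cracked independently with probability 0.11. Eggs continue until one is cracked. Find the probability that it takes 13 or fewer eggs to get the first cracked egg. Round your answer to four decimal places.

Y = number of eggs to the first success; geometric, p = 0.11.
P(Y ≤ 13) = 1 − (1−p)^13 = 1 − 0.219821 = 0.780179

0.7802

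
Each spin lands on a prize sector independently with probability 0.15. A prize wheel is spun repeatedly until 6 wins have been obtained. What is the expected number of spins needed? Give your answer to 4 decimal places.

40.0000

Y = total spins until the sixth success; negative binomial with r=6, p=0.15.
E[Y] = r / p = 6 / 0.15 = 40.000000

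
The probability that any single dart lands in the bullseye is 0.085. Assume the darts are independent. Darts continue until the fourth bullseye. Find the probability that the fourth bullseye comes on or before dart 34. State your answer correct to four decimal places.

Finishing within 34 darts ⇔ at least 4 successes in the first 34. With X ~ Binomial(34, 0.085), P(Y ≤ 34) = 1 − P(X ≤ 3).
  k=0: C(34,0)·0.085^0·0.915^34 = 0.048788
  k=1: C(34,1)·0.085^1·0.915^33 = 0.154097
  k=2: C(34,2)·0.085^2·0.915^32 = 0.236198
  k=3: C(34,3)·0.085^3·0.915^31 = 0.234047
1 − 0.673130 = 0.326870

0.3269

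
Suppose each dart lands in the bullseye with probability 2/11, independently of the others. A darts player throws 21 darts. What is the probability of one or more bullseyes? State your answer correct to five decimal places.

P(at least one) = 1 − P(none) = 1 − (1 − 0.181818)^21
= 1 − 0.0147859 = 0.9852141

0.98521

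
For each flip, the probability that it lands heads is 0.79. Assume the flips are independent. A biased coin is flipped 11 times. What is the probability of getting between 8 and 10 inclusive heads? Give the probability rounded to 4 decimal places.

X ~ Binomial(11, 0.79); P(8 ≤ X ≤ 10) = Σ C(11,k) p^k (1−p)^(11−k) over k:
  k=8: C(11,8)·0.79^8·0.21^3 = 0.231824
  k=9: C(11,9)·0.79^9·0.21^2 = 0.290700
  k=10: C(11,10)·0.79^10·0.21^1 = 0.218717
Total = 0.741241

0.7412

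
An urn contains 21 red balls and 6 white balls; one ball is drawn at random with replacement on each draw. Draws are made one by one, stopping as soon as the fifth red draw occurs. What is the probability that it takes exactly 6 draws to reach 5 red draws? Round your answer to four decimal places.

0.3163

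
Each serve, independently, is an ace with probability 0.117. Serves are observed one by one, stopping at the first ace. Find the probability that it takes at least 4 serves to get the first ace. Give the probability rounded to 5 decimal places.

0.68847

Y = number of serves to the first success; geometric, p = 0.117.
P(Y > 3) = P(first 3 all fail) = (1−p)^3 = 0.6884654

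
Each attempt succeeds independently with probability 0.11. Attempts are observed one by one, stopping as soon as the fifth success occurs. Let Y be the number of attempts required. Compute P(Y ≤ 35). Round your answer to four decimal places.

Finishing within 35 attempts ⇔ at least 5 successes in the first 35. With X ~ Binomial(35, 0.11), P(Y ≤ 35) = 1 − P(X ≤ 4).
  k=0: C(35,0)·0.11^0·0.89^35 = 0.016930
  k=1: C(35,1)·0.11^1·0.89^34 = 0.073235
  k=2: C(35,2)·0.11^2·0.89^33 = 0.153877
  k=3: C(35,3)·0.11^3·0.89^32 = 0.209203
  k=4: C(35,4)·0.11^4·0.89^31 = 0.206852
1 − 0.660097 = 0.339903

0.3399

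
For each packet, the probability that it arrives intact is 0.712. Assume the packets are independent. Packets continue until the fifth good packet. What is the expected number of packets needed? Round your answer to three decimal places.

7.022

Y = total packets until the fifth success; negative binomial with r=5, p=0.712.
E[Y] = r / p = 5 / 0.712 = 7.02247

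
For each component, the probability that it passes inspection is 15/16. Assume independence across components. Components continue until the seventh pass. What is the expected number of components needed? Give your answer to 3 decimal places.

7.467

Y = total components until the seventh success; negative binomial with r=7, p=0.9375.
E[Y] = r / p = 7 / 0.9375 = 7.46667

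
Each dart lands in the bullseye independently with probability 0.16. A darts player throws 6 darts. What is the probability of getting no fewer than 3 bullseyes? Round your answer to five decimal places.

X ~ Binomial(6, 0.16); P(X ≥ 3) = Σ C(6,k) p^k (1−p)^(6−k) over k:
  k=3: C(6,3)·0.16^3·0.84^3 = 0.0485543
  k=4: C(6,4)·0.16^4·0.84^2 = 0.0069363
  k=5: C(6,5)·0.16^5·0.84^1 = 0.0005285
  k=6: C(6,6)·0.16^6·0.84^0 = 0.0000168
Total = 0.0560359

0.05604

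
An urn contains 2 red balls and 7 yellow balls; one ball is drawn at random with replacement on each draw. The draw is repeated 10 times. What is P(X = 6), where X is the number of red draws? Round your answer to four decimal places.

X ~ Binomial(n=10, p=0.222222).
P(X=6) = C(10,6) · p^6 · (1−p)^4
= 210 · 0.00012043 · 0.36595 = 0.009255

0.0093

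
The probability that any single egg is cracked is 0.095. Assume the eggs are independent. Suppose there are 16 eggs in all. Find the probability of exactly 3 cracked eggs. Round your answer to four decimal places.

0.1312

X ~ Binomial(n=16, p=0.095).
P(X=3) = C(16,3) · p^3 · (1−p)^13
= 560 · 0.00085737 · 0.27317 = 0.131157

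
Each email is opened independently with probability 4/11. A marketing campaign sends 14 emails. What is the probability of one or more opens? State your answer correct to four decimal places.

0.9982

P(at least one) = 1 − P(none) = 1 − (1 − 0.363636)^14
= 1 − 0.001786 = 0.998214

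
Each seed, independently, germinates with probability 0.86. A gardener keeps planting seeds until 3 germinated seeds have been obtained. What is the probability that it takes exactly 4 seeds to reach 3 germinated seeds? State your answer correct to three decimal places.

0.267

Y = trial on which the third success occurs; negative binomial, r=3, p=0.86.
P(Y=4) = C(3,2) · p^3 · (1−p)^1
= 3 · 0.63606 · 0.14 = 0.26714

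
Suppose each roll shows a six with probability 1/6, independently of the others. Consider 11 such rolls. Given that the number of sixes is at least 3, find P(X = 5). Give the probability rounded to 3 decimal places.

0.073

X ~ Binomial(11, 0.166667). Want P(X=5 | X≥3) = P(X=5) / P(X≥3).
P(X=5) = C(11,5)·0.166667^5·0.833333^6 = 0.01990
P(X≥3) = 1 − 0.13459 − 0.29609 − 0.29609 = 0.27322
Ratio = 0.01990 / 0.27322 = 0.07282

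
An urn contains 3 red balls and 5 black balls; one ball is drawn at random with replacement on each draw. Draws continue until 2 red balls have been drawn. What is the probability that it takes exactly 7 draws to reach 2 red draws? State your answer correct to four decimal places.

Y = trial on which the second success occurs; negative binomial, r=2, p=0.375.
P(Y=7) = C(6,1) · p^2 · (1−p)^5
= 6 · 0.14062 · 0.095367 = 0.080466

0.0805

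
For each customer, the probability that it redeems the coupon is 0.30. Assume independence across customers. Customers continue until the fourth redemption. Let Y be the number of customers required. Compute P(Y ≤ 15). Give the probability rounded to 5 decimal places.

Finishing within 15 customers ⇔ at least 4 successes in the first 15. With X ~ Binomial(15, 0.30), P(Y ≤ 15) = 1 − P(X ≤ 3).
  k=0: C(15,0)·0.30^0·0.70^15 = 0.0047476
  k=1: C(15,1)·0.30^1·0.70^14 = 0.0305200
  k=2: C(15,2)·0.30^2·0.70^13 = 0.0915601
  k=3: C(15,3)·0.30^3·0.70^12 = 0.1700402
1 − 0.2968679 = 0.7031321

0.70313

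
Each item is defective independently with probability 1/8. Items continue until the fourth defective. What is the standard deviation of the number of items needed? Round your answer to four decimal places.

14.9666

Y = total items until the fourth success; negative binomial with r=4, p=0.125.
SD(Y) = √[r(1−p)/p²] = √(224.000000) = 14.966630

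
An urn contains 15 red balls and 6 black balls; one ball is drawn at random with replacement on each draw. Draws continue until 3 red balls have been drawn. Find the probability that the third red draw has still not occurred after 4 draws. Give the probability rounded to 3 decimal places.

0.323

Needing more than 4 draws ⇔ fewer than 3 successes in the first 4. With X ~ Binomial(4, 0.714286), P(Y > 4) = P(X ≤ 2).
  k=0: C(4,0)·0.714286^0·0.285714^4 = 0.00666
  k=1: C(4,1)·0.714286^1·0.285714^3 = 0.06664
  k=2: C(4,2)·0.714286^2·0.285714^2 = 0.24990
P(X ≤ 2) = 0.32320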